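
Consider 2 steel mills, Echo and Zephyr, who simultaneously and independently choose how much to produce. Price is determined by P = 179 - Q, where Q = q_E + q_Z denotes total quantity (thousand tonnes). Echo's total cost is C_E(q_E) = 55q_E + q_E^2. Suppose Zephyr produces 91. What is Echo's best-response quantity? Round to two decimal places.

8.25

With the rival's output fixed at 91, Echo's profit is π_E = (179 - 91 - q_E)q_E - (55q_E + q_E²) = (88 - q_E)q_E - (55q_E + q_E²).
∂π_E/∂q_E = 33 - 4q_E = 0, so q_E = 33/4.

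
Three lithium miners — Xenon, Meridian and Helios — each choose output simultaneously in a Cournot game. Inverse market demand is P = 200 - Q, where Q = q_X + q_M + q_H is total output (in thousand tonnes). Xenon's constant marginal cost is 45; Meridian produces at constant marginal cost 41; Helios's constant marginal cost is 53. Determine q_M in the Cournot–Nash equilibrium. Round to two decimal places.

Xenon's profit: π_X = (200 - Q)q_X - (45q_X). Setting ∂π_X/∂q_X = 0: 155 - 2q_X - (q_M + q_H) = 0.
Meridian's first-order condition: 159 - 2q_M - (q_X + q_H) = 0.
Helios's first-order condition: 147 - 2q_H - (q_X + q_M) = 0.
Adding the 3 first-order conditions: 461 − 4Q = 0, so Q = 461/4.
Back-substituting: q_X = (155 − 461/4) = 159/4, q_M = (159 − 461/4) = 175/4, q_H = (147 − 461/4) = 127/4.

43.75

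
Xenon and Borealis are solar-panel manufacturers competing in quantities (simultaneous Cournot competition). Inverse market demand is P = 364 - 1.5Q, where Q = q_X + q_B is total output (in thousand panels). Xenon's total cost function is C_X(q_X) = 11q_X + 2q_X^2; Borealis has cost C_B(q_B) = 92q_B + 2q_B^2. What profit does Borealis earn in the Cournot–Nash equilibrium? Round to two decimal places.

3025.48

Xenon's profit: π_X = (364 - 1.5Q)q_X - (11q_X + 2q_X²). Setting ∂π_X/∂q_X = 0: 353 - 7q_X - (3/2)(q_B) = 0.
Borealis's first-order condition: 272 - 7q_B - (3/2)(q_X) = 0.
Rearranging gives the reaction functions q_X = (353 - (3/2)q_B)/7 and q_B = (272 - (3/2)q_X)/7.
Substituting one into the other gives q_X = 44.1283 and q_B = 29.4011.
Price P = 364 - (3/2)·(1250/17) = 253.7059.
Borealis's profit: 253.7059·29.4011 - 92·29.4011 - 2·29.4011² = 3025.4801.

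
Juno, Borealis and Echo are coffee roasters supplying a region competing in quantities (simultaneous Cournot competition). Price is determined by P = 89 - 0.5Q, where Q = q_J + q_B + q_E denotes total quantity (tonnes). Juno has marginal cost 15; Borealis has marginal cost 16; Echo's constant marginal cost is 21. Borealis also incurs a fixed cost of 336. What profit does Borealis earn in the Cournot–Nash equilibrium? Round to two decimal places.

Juno's profit: π_J = (89 - 0.5Q)q_J - (15q_J). Setting ∂π_J/∂q_J = 0: 74 - q_J - (1/2)(q_B + q_E) = 0.
Borealis's profit: π_B = (89 - 0.5Q)q_B - (16q_B). Setting ∂π_B/∂q_B = 0: 73 - q_B - (1/2)(q_J + q_E) = 0.
Echo's first-order condition: 68 - q_E - (1/2)(q_J + q_B) = 0.
Adding the 3 conditions: 215 − Q − Q = 0, i.e. Q = 215/2.
Back-substituting: q_J = (74 − 215/4)/(1/2) = 81/2, q_B = (73 − 215/4)/(1/2) = 77/2, q_E = (68 − 215/4)/(1/2) = 57/2.
Price P = 89 - (1/2)·(215/2) = 141/4.
Borealis's profit: (141/4 - 16)·(77/2) - 336 = 405.1250.

405.13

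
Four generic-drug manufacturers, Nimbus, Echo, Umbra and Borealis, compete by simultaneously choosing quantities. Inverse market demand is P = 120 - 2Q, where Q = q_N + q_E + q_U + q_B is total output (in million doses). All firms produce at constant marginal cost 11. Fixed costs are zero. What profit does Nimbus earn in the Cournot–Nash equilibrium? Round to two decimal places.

237.62

A representative firm's profit is π_i = q_i(120 - 2Q) - 11q_i.
First-order condition (treating rivals' output as given): 109 - 4q_i - 2·Σ_{j≠i} q_j = 0.
With identical firms every q_j equals q_i, so Σ_{j≠i} q_j = 3q_i and 109 = 10q_i, giving q_i = 109/10.
Price P = 120 - 2·(218/5) = 164/5.
Nimbus's profit: (164/5 - 11)·(109/10) = 237.6200.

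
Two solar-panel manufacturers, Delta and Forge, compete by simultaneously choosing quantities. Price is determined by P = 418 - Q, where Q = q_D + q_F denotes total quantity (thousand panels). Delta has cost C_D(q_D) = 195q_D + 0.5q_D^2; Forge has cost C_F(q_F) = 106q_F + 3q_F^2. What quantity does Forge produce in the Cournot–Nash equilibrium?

Delta's profit: π_D = (418 - Q)q_D - (195q_D + (1/2)q_D²). Setting ∂π_D/∂q_D = 0: 223 - 3q_D - (q_F) = 0.
Forge's first-order condition: 312 - 8q_F - (q_D) = 0.
Rearranging gives the reaction functions q_D = (223 - q_F)/3 and q_F = (312 - q_D)/8.
Solving the pair: q_D = 64, q_F = 31.

31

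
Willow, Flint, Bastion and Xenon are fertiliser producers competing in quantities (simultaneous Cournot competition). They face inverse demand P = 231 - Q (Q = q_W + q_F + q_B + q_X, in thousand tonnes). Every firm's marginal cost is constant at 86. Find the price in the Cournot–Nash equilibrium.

Each firm earns π_i = (231 - Q)q_i - 86q_i.
Setting ∂π_i/∂q_i = 0 with rivals' quantities fixed: 145 - 2q_i - Σ_{j≠i} q_j = 0.
By symmetry each firm produces the same amount; substituting Σ_{j≠i} q_j = 3q_i yields q_i = 145/5 = 29.
Total output Q = 116, so price P = 231 - 116 = 115.

115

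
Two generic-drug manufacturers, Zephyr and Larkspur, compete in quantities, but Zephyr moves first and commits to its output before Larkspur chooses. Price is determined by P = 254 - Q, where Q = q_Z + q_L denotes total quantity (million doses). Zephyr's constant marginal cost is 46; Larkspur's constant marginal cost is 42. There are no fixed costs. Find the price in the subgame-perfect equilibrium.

The follower Larkspur best-responds to any q_Z: π_L = (254 - Q)q_L - 42q_L.
∂π_L/∂q_L = 212 - q_Z - 2q_L = 0 gives the reaction function q_L = (212 - q_Z)/2.
Zephyr substitutes q_L(q_Z) into its own profit: π_Z = q_Z(254 - q_Z - (212 - q_Z)/2) - 46q_Z = (148 - (1/2)q_Z)q_Z - 46q_Z.
Leader FOC: 102 - q_Z = 0, so q_Z = 102.
Then q_L = (212 - 102)/2 = 55.
Total output Q = 157, so price P = 254 - 157 = 97.

97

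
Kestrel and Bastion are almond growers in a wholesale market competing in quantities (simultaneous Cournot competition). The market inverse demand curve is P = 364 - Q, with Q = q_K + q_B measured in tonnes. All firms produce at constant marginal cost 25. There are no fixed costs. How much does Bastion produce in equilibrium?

113

A representative firm's profit is π_i = q_i(364 - Q) - 25q_i.
Setting ∂π_i/∂q_i = 0 with rivals' quantities fixed: 339 - 2q_i - q_j = 0.
By symmetry each firm produces the same amount; substituting q_j = q_i yields q_i = 339/3 = 113.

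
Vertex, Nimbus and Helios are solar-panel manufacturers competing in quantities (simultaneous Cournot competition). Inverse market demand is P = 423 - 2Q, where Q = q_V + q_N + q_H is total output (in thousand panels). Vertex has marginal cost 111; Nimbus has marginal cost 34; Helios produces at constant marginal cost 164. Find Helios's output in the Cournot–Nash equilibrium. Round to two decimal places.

9.50

Vertex's profit: π_V = (423 - 2Q)q_V - (111q_V). Setting ∂π_V/∂q_V = 0: 312 - 4q_V - 2(q_N + q_H) = 0.
Nimbus's first-order condition: 389 - 4q_N - 2(q_V + q_H) = 0.
Helios's profit: π_H = (423 - 2Q)q_H - (164q_H). Setting ∂π_H/∂q_H = 0: 259 - 4q_H - 2(q_V + q_N) = 0.
Adding the 3 first-order conditions: 960 − 8Q = 0, so Q = 120.
Back-substituting: q_V = (312 − 240)/2 = 36, q_N = (389 − 240)/2 = 149/2, q_H = (259 − 240)/2 = 19/2.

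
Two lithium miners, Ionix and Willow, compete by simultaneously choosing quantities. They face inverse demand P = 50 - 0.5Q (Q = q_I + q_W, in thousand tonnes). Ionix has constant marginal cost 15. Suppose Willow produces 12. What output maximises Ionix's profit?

29

With the rival's output fixed at 12, Ionix's profit is π_I = (50 - (1/2)·12 - (1/2)q_I)q_I - (15q_I) = (44 - (1/2)q_I)q_I - (15q_I).
∂π_I/∂q_I = 29 - q_I = 0, so q_I = 29.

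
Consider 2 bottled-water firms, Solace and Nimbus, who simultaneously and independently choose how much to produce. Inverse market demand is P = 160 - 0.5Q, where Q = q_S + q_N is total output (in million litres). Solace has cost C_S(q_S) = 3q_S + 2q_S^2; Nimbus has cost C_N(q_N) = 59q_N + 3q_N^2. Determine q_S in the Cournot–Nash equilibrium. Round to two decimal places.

Solace's profit: π_S = (160 - 0.5Q)q_S - (3q_S + 2q_S²). Setting ∂π_S/∂q_S = 0: 157 - 5q_S - (1/2)(q_N) = 0.
Nimbus's first-order condition: 101 - 7q_N - (1/2)(q_S) = 0.
Rearranging gives the reaction functions q_S = (157 - (1/2)q_N)/5 and q_N = (101 - (1/2)q_S)/7.
Substituting one into the other gives q_S = 30.1727 and q_N = 1706/139.

30.17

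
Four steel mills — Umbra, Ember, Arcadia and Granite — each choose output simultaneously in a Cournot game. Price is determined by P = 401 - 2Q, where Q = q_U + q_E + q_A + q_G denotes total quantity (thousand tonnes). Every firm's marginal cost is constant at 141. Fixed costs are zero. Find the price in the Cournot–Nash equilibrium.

A representative firm's profit is π_i = q_i(401 - 2Q) - 141q_i.
Setting ∂π_i/∂q_i = 0 with rivals' quantities fixed: 260 - 4q_i - 2·Σ_{j≠i} q_j = 0.
By symmetry each firm produces the same amount; substituting Σ_{j≠i} q_j = 3q_i yields q_i = 260/10 = 26.
Total output Q = 104, so price P = 401 - 2·104 = 193.

193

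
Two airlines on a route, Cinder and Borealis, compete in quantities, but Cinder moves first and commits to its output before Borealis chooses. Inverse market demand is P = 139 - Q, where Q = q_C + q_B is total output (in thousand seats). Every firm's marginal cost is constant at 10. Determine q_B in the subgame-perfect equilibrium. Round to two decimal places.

Solve by backward induction. Given q_C, the follower Borealis maximises π_B = (139 - q_C - q_B)q_B - 10q_B.
Follower FOC: 129 - q_C - 2q_B = 0, so q_B(q_C) = (129 - q_C)/2.
Cinder substitutes q_B(q_C) into its own profit: π_C = q_C(139 - q_C - (129 - q_C)/2) - 10q_C = (149/2 - (1/2)q_C)q_C - 10q_C.
Leader FOC: 129/2 - q_C = 0, so q_C = 129/2.
Then q_B = (129 - 129/2)/2 = 129/4.

32.25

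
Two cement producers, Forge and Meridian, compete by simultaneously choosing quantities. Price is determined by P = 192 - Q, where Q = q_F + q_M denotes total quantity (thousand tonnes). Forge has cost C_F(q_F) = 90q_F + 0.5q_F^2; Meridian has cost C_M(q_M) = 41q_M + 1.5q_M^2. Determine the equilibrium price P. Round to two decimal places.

Forge's profit: π_F = (192 - Q)q_F - (90q_F + (1/2)q_F²). Setting ∂π_F/∂q_F = 0: 102 - 3q_F - (q_M) = 0.
Meridian's first-order condition: 151 - 5q_M - (q_F) = 0.
Best responses: q_F = (102 - q_M)/3, q_M = (151 - q_F)/5.
Solving the pair: q_F = 359/14, q_M = 351/14.
Total output Q = 355/7, so price P = 192 - 355/7 = 989/7.

141.29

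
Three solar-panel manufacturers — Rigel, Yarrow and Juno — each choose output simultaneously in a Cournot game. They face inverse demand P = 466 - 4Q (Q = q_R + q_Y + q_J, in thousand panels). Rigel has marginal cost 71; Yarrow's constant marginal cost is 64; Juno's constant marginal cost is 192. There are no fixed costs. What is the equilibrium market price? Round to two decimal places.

Rigel's profit: π_R = (466 - 4Q)q_R - (71q_R). Setting ∂π_R/∂q_R = 0: 395 - 8q_R - 4(q_Y + q_J) = 0.
Yarrow's first-order condition: 402 - 8q_Y - 4(q_R + q_J) = 0.
Juno's profit: π_J = (466 - 4Q)q_J - (192q_J). Setting ∂π_J/∂q_J = 0: 274 - 8q_J - 4(q_R + q_Y) = 0.
Adding the 3 conditions: 1071 − 8Q − 8Q = 0, i.e. Q = 1071/16.
Back-substituting: q_R = (395 − 1071/4)/4 = 509/16, q_Y = (402 − 1071/4)/4 = 537/16, q_J = (274 − 1071/4)/4 = 25/16.
Total output Q = 1071/16, so price P = 466 - 4·(1071/16) = 793/4.

198.25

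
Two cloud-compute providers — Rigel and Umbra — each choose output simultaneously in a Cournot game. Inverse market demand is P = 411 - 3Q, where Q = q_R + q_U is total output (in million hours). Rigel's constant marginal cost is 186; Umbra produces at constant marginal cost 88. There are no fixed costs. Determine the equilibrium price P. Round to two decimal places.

228.33

Rigel's profit: π_R = (411 - 3Q)q_R - (186q_R). Setting ∂π_R/∂q_R = 0: 225 - 6q_R - 3(q_U) = 0.
Umbra's profit: π_U = (411 - 3Q)q_U - (88q_U). Setting ∂π_U/∂q_U = 0: 323 - 6q_U - 3(q_R) = 0.
Best responses: q_R = (225 - 3q_U)/6, q_U = (323 - 3q_R)/6.
Solving the pair: q_R = 127/9, q_U = 421/9.
Total output Q = 548/9, so price P = 411 - 3·(548/9) = 685/3.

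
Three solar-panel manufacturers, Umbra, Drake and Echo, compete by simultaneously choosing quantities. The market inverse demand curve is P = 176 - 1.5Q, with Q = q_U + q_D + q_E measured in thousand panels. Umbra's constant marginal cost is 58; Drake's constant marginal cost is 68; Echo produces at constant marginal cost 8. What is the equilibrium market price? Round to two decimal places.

77.50

Umbra's profit: π_U = (176 - 1.5Q)q_U - (58q_U). Setting ∂π_U/∂q_U = 0: 118 - 3q_U - (3/2)(q_D + q_E) = 0.
Drake's profit: π_D = (176 - 1.5Q)q_D - (68q_D). Setting ∂π_D/∂q_D = 0: 108 - 3q_D - (3/2)(q_U + q_E) = 0.
Echo's first-order condition: 168 - 3q_E - (3/2)(q_U + q_D) = 0.
Adding the 3 first-order conditions: 394 − 6Q = 0, so Q = 197/3.
Back-substituting: q_U = (118 − 197/2)/(3/2) = 13, q_D = (108 − 197/2)/(3/2) = 19/3, q_E = (168 − 197/2)/(3/2) = 139/3.
Total output Q = 197/3, so price P = 176 - (3/2)·(197/3) = 155/2.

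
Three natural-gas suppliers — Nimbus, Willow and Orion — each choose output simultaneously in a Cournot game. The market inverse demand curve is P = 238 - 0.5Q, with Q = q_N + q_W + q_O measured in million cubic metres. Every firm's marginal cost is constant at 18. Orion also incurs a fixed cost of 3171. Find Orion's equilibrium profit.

Each firm earns π_i = (238 - 0.5Q)q_i - 18q_i.
First-order condition (treating rivals' output as given): 220 - q_i - (1/2)·Σ_{j≠i} q_j = 0.
By symmetry each firm produces the same amount; substituting Σ_{j≠i} q_j = 2q_i yields q_i = 220/2 = 110.
Price P = 238 - (1/2)·330 = 73.
Orion's profit: (73 - 18)·110 - 3171 = 2879.

2879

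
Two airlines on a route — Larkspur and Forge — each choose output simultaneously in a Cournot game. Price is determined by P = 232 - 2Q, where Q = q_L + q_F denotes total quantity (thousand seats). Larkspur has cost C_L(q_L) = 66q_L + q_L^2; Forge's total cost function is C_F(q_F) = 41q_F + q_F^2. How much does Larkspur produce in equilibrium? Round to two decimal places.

Larkspur's profit: π_L = (232 - 2Q)q_L - (66q_L + q_L²). Setting ∂π_L/∂q_L = 0: 166 - 6q_L - 2(q_F) = 0.
Forge's first-order condition: 191 - 6q_F - 2(q_L) = 0.
So q_L = (166 - 2q_F)/6 and q_F = (191 - 2q_L)/6.
Solving the pair: q_L = 307/16, q_F = 407/16.

19.19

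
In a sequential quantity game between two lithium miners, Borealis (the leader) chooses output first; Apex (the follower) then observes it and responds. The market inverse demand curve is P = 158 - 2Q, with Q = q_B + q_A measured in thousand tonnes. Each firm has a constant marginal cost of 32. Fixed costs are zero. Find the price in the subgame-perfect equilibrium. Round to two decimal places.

The follower Apex best-responds to any q_B: π_A = (158 - 2Q)q_A - 32q_A.
Setting the follower's marginal profit to zero, 126 - 2q_B - 4q_A = 0, i.e. q_A = (126 - 2q_B)/4.
The leader anticipates this reaction. Substituting into P = 158 - 2Q gives P = 95 - q_B, so π_B = (95 - q_B)q_B - 32q_B.
Leader FOC: 63 - 2q_B = 0, so q_B = 63/2.
Then q_A = (126 - 2·(63/2))/4 = 63/4.
Total output Q = 189/4, so price P = 158 - 2·(189/4) = 127/2.

63.50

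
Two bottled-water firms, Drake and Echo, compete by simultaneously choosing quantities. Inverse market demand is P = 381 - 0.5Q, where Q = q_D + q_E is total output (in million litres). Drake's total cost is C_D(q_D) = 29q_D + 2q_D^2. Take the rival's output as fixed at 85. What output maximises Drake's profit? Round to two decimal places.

61.90

With the rival's output fixed at 85, Drake's profit is π_D = (381 - (1/2)·85 - (1/2)q_D)q_D - (29q_D + 2q_D²) = (677/2 - (1/2)q_D)q_D - (29q_D + 2q_D²).
∂π_D/∂q_D = 619/2 - 5q_D = 0, so q_D = 619/10.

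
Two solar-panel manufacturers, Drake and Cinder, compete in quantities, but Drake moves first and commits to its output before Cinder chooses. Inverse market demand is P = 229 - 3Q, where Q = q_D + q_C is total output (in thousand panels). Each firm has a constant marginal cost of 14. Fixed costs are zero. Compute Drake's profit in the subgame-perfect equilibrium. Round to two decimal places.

Solve by backward induction. Given q_D, the follower Cinder maximises π_C = (229 - 3q_D - 3q_C)q_C - 14q_C.
∂π_C/∂q_C = 215 - 3q_D - 6q_C = 0 gives the reaction function q_C = (215 - 3q_D)/6.
Drake substitutes q_C(q_D) into its own profit: π_D = q_D(229 - 3q_D - (215 - 3q_D)/2) - 14q_D = (243/2 - (3/2)q_D)q_D - 14q_D.
The leader's first-order condition 215/2 - 3q_D = 0 yields q_D = 215/6.
Then q_C = (215 - 3·(215/6))/6 = 215/12.
Price P = 229 - 3·(215/4) = 271/4.
Drake's profit: (271/4 - 14)·(215/6) = 1926.0417.

1926.04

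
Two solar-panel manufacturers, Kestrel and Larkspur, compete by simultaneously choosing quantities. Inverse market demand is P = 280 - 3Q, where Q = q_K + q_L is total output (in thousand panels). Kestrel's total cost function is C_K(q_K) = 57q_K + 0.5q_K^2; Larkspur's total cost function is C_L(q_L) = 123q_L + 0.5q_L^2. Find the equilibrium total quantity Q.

Kestrel's profit: π_K = (280 - 3Q)q_K - (57q_K + (1/2)q_K²). Setting ∂π_K/∂q_K = 0: 223 - 7q_K - 3(q_L) = 0.
Larkspur's profit: π_L = (280 - 3Q)q_L - (123q_L + (1/2)q_L²). Setting ∂π_L/∂q_L = 0: 157 - 7q_L - 3(q_K) = 0.
Best responses: q_K = (223 - 3q_L)/7, q_L = (157 - 3q_K)/7.
Substituting one into the other gives q_K = 109/4 and q_L = 43/4.
Total output Q = 109/4 + 43/4 = 38.

38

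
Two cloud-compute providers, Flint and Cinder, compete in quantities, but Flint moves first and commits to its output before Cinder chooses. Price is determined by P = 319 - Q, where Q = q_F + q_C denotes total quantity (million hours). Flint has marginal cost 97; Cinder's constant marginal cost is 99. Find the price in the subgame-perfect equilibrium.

153

Solve by backward induction. Given q_F, the follower Cinder maximises π_C = (319 - q_F - q_C)q_C - 99q_C.
∂π_C/∂q_C = 220 - q_F - 2q_C = 0 gives the reaction function q_C = (220 - q_F)/2.
The leader anticipates this reaction. Substituting into P = 319 - Q gives P = 209 - (1/2)q_F, so π_F = (209 - (1/2)q_F)q_F - 97q_F.
The leader's first-order condition 112 - q_F = 0 yields q_F = 112.
Then q_C = (220 - 112)/2 = 54.
Total output Q = 166, so price P = 319 - 166 = 153.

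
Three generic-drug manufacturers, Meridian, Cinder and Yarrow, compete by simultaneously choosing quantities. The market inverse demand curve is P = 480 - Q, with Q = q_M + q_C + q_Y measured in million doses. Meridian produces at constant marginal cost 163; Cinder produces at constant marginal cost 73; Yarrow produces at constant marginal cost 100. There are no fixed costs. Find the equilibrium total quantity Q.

Meridian's profit: π_M = (480 - Q)q_M - (163q_M). Setting ∂π_M/∂q_M = 0: 317 - 2q_M - (q_C + q_Y) = 0.
Cinder's profit: π_C = (480 - Q)q_C - (73q_C). Setting ∂π_C/∂q_C = 0: 407 - 2q_C - (q_M + q_Y) = 0.
Yarrow's profit: π_Y = (480 - Q)q_Y - (100q_Y). Setting ∂π_Y/∂q_Y = 0: 380 - 2q_Y - (q_M + q_C) = 0.
Adding the 3 first-order conditions: 1104 − 4Q = 0, so Q = 276.
Back-substituting: q_M = (317 − 276) = 41, q_C = (407 − 276) = 131, q_Y = (380 − 276) = 104.
Total output Q = 41 + 131 + 104 = 276.

276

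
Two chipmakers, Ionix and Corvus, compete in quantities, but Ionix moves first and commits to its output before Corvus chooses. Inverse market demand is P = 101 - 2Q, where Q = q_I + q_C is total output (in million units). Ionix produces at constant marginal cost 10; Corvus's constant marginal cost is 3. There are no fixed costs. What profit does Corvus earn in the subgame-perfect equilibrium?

Solve by backward induction. Given q_I, the follower Corvus maximises π_C = (101 - 2q_I - 2q_C)q_C - 3q_C.
Setting the follower's marginal profit to zero, 98 - 2q_I - 4q_C = 0, i.e. q_C = (98 - 2q_I)/4.
Ionix substitutes q_C(q_I) into its own profit: π_I = q_I(101 - 2q_I - (98 - 2q_I)/2) - 10q_I = (52 - q_I)q_I - 10q_I.
Maximising: ∂π_I/∂q_I = 42 - 2q_I = 0, giving q_I = 21.
Then q_C = (98 - 2·21)/4 = 14.
Price P = 101 - 2·35 = 31.
Corvus's profit: (31 - 3)·14 = 392.

392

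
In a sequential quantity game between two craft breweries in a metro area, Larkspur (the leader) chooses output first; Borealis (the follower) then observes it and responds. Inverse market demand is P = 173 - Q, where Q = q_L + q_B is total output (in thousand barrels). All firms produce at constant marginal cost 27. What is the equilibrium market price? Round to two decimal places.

Solve by backward induction. Given q_L, the follower Borealis maximises π_B = (173 - q_L - q_B)q_B - 27q_B.
Follower FOC: 146 - q_L - 2q_B = 0, so q_B(q_L) = (146 - q_L)/2.
The leader anticipates this reaction. Substituting into P = 173 - Q gives P = 100 - (1/2)q_L, so π_L = (100 - (1/2)q_L)q_L - 27q_L.
The leader's first-order condition 73 - q_L = 0 yields q_L = 73.
Then q_B = (146 - 73)/2 = 73/2.
Total output Q = 219/2, so price P = 173 - 219/2 = 127/2.

63.50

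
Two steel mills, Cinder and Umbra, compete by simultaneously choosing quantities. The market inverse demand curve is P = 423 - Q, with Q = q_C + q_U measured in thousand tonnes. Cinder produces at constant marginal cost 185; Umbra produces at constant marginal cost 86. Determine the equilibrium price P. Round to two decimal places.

Cinder's profit: π_C = (423 - Q)q_C - (185q_C). Setting ∂π_C/∂q_C = 0: 238 - 2q_C - (q_U) = 0.
Umbra's first-order condition: 337 - 2q_U - (q_C) = 0.
Rearranging gives the reaction functions q_C = (238 - q_U)/2 and q_U = (337 - q_C)/2.
Solving the pair: q_C = 139/3, q_U = 436/3.
Total output Q = 575/3, so price P = 423 - 575/3 = 694/3.

231.33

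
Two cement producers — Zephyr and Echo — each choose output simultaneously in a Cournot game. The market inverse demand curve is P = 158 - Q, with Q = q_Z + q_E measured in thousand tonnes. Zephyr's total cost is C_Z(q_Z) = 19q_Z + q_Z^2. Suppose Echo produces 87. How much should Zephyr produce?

13

With the rival's output fixed at 87, Zephyr's profit is π_Z = (158 - 87 - q_Z)q_Z - (19q_Z + q_Z²) = (71 - q_Z)q_Z - (19q_Z + q_Z²).
∂π_Z/∂q_Z = 52 - 4q_Z = 0, so q_Z = 13.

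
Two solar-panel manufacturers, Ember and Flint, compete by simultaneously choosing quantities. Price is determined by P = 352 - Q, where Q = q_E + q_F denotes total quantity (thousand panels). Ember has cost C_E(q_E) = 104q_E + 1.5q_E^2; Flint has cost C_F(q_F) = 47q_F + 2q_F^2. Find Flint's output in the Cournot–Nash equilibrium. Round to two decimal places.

44.03

Ember's profit: π_E = (352 - Q)q_E - (104q_E + (3/2)q_E²). Setting ∂π_E/∂q_E = 0: 248 - 5q_E - (q_F) = 0.
Flint's first-order condition: 305 - 6q_F - (q_E) = 0.
So q_E = (248 - q_F)/5 and q_F = (305 - q_E)/6.
Solving the pair: q_E = 1183/29, q_F = 1277/29.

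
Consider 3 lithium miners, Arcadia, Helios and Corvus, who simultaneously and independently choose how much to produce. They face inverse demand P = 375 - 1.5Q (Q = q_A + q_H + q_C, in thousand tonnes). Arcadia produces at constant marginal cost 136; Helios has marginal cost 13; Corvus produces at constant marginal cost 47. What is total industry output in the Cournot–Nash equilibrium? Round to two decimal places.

154.83

Arcadia's profit: π_A = (375 - 1.5Q)q_A - (136q_A). Setting ∂π_A/∂q_A = 0: 239 - 3q_A - (3/2)(q_H + q_C) = 0.
Helios's first-order condition: 362 - 3q_H - (3/2)(q_A + q_C) = 0.
Corvus's profit: π_C = (375 - 1.5Q)q_C - (47q_C). Setting ∂π_C/∂q_C = 0: 328 - 3q_C - (3/2)(q_A + q_H) = 0.
Summing all 3 equations gives 929 − 6Q = 0, hence Q = 929/6.
Back-substituting: q_A = (239 − 929/4)/(3/2) = 9/2, q_H = (362 − 929/4)/(3/2) = 173/2, q_C = (328 − 929/4)/(3/2) = 383/6.
Total output Q = 9/2 + 173/2 + 383/6 = 929/6.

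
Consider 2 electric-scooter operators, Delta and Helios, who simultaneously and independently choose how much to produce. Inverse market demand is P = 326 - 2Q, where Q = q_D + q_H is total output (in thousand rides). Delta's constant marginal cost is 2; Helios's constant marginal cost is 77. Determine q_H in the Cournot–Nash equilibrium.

Delta's profit: π_D = (326 - 2Q)q_D - (2q_D). Setting ∂π_D/∂q_D = 0: 324 - 4q_D - 2(q_H) = 0.
Helios's profit: π_H = (326 - 2Q)q_H - (77q_H). Setting ∂π_H/∂q_H = 0: 249 - 4q_H - 2(q_D) = 0.
Best responses: q_D = (324 - 2q_H)/4, q_H = (249 - 2q_D)/4.
Solving the pair: q_D = 133/2, q_H = 29.

29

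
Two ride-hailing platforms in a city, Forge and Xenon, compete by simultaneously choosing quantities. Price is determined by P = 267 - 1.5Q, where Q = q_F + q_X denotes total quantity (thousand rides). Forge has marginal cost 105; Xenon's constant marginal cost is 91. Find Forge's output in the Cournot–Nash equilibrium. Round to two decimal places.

Forge's profit: π_F = (267 - 1.5Q)q_F - (105q_F). Setting ∂π_F/∂q_F = 0: 162 - 3q_F - (3/2)(q_X) = 0.
Xenon's profit: π_X = (267 - 1.5Q)q_X - (91q_X). Setting ∂π_X/∂q_X = 0: 176 - 3q_X - (3/2)(q_F) = 0.
So q_F = (162 - (3/2)q_X)/3 and q_X = (176 - (3/2)q_F)/3.
Substituting one into the other gives q_F = 296/9 and q_X = 380/9.

32.89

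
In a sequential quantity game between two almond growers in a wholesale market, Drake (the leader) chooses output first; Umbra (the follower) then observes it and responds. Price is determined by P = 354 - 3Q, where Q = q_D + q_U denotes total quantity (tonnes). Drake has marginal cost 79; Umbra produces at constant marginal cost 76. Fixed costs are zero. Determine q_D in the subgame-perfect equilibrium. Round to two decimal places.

45.33

The follower Umbra best-responds to any q_D: π_U = (354 - 3Q)q_U - 76q_U.
Follower FOC: 278 - 3q_D - 6q_U = 0, so q_U(q_D) = (278 - 3q_D)/6.
The leader anticipates this reaction. Substituting into P = 354 - 3Q gives P = 215 - (3/2)q_D, so π_D = (215 - (3/2)q_D)q_D - 79q_D.
Maximising: ∂π_D/∂q_D = 136 - 3q_D = 0, giving q_D = 136/3.
Then q_U = (278 - 3·(136/3))/6 = 71/3.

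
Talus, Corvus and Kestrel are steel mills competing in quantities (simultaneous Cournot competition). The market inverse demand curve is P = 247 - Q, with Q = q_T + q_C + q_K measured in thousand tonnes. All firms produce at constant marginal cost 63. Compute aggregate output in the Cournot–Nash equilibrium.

138

Each firm earns π_i = (247 - Q)q_i - 63q_i.
First-order condition (treating rivals' output as given): 184 - 2q_i - Σ_{j≠i} q_j = 0.
By symmetry each firm produces the same amount; substituting Σ_{j≠i} q_j = 2q_i yields q_i = 184/4 = 46.
Total output Q = 46 + 46 + 46 = 138.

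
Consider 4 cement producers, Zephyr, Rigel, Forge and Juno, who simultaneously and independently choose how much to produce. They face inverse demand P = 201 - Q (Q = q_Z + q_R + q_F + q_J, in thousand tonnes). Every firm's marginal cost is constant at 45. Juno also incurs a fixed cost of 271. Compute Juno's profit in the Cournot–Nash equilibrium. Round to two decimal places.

Each firm earns π_i = (201 - Q)q_i - 45q_i.
First-order condition (treating rivals' output as given): 156 - 2q_i - Σ_{j≠i} q_j = 0.
With identical firms every q_j equals q_i, so Σ_{j≠i} q_j = 3q_i and 156 = 5q_i, giving q_i = 156/5.
Price P = 201 - 624/5 = 381/5.
Juno's profit: (381/5 - 45)·(156/5) - 271 = 702.4400.

702.44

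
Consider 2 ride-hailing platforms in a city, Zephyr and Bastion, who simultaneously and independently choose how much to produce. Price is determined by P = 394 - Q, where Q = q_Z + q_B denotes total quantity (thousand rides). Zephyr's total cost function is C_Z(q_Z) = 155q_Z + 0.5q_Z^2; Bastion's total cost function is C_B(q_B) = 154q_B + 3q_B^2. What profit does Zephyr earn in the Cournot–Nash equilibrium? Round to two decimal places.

7926.99

Zephyr's profit: π_Z = (394 - Q)q_Z - (155q_Z + (1/2)q_Z²). Setting ∂π_Z/∂q_Z = 0: 239 - 3q_Z - (q_B) = 0.
Bastion's profit: π_B = (394 - Q)q_B - (154q_B + 3q_B²). Setting ∂π_B/∂q_B = 0: 240 - 8q_B - (q_Z) = 0.
Rearranging gives the reaction functions q_Z = (239 - q_B)/3 and q_B = (240 - q_Z)/8.
Substituting one into the other gives q_Z = 1672/23 and q_B = 481/23.
Price P = 394 - 93.6087 = 300.3913.
Zephyr's profit: 300.3913·(1672/23) - 155·(1672/23) - (1/2)(1672/23)² = 7926.9868.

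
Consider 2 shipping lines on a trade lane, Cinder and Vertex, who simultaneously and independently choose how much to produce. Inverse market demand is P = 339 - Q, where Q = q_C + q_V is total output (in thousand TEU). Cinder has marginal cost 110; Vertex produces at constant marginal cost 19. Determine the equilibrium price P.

Cinder's profit: π_C = (339 - Q)q_C - (110q_C). Setting ∂π_C/∂q_C = 0: 229 - 2q_C - (q_V) = 0.
Vertex's first-order condition: 320 - 2q_V - (q_C) = 0.
Best responses: q_C = (229 - q_V)/2, q_V = (320 - q_C)/2.
Substituting one into the other gives q_C = 46 and q_V = 137.
Total output Q = 183, so price P = 339 - 183 = 156.

156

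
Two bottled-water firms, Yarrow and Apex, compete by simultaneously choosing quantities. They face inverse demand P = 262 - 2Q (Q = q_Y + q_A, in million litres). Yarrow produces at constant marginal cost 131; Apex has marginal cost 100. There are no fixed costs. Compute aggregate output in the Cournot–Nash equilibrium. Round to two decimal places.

Yarrow's profit: π_Y = (262 - 2Q)q_Y - (131q_Y). Setting ∂π_Y/∂q_Y = 0: 131 - 4q_Y - 2(q_A) = 0.
Apex's profit: π_A = (262 - 2Q)q_A - (100q_A). Setting ∂π_A/∂q_A = 0: 162 - 4q_A - 2(q_Y) = 0.
So q_Y = (131 - 2q_A)/4 and q_A = (162 - 2q_Y)/4.
Solving the pair: q_Y = 50/3, q_A = 193/6.
Total output Q = 50/3 + 193/6 = 293/6.

48.83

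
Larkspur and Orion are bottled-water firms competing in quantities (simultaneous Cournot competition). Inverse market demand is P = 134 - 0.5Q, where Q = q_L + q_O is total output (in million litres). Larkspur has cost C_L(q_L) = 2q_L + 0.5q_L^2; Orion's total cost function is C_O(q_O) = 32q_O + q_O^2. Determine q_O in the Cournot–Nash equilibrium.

24

Larkspur's profit: π_L = (134 - 0.5Q)q_L - (2q_L + (1/2)q_L²). Setting ∂π_L/∂q_L = 0: 132 - 2q_L - (1/2)(q_O) = 0.
Orion's first-order condition: 102 - 3q_O - (1/2)(q_L) = 0.
So q_L = (132 - (1/2)q_O)/2 and q_O = (102 - (1/2)q_L)/3.
Substituting one into the other gives q_L = 60 and q_O = 24.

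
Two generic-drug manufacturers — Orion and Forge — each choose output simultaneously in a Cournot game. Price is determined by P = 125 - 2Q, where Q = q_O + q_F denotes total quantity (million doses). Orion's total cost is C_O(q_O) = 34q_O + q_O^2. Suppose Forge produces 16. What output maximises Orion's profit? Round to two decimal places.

With the rival's output fixed at 16, Orion's profit is π_O = (125 - 2·16 - 2q_O)q_O - (34q_O + q_O²) = (93 - 2q_O)q_O - (34q_O + q_O²).
∂π_O/∂q_O = 59 - 6q_O = 0, so q_O = 59/6.

9.83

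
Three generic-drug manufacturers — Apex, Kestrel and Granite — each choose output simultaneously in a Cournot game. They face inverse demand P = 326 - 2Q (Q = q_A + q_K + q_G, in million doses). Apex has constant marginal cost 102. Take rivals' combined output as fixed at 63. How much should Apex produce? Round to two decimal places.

24.50

With rivals' combined output fixed at 63, Apex's profit is π_A = (326 - 2·63 - 2q_A)q_A - (102q_A) = (200 - 2q_A)q_A - (102q_A).
∂π_A/∂q_A = 98 - 4q_A = 0, so q_A = 49/2.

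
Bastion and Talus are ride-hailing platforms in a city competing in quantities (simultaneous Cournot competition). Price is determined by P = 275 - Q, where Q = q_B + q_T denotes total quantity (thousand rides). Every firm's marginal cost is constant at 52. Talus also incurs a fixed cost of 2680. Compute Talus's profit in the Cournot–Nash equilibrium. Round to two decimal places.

Each firm earns π_i = (275 - Q)q_i - 52q_i.
First-order condition (treating rivals' output as given): 223 - 2q_i - q_j = 0.
With identical firms every q_j equals q_i, so q_j = q_i and 223 = 3q_i, giving q_i = 223/3.
Price P = 275 - 446/3 = 379/3.
Talus's profit: (379/3 - 52)·(223/3) - 2680 = 2845.4444.

2845.44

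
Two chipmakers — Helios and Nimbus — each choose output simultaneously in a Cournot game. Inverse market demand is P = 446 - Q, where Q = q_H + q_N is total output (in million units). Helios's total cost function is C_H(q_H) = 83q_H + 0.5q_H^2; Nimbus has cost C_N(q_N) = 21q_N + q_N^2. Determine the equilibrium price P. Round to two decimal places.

269.73

Helios's profit: π_H = (446 - Q)q_H - (83q_H + (1/2)q_H²). Setting ∂π_H/∂q_H = 0: 363 - 3q_H - (q_N) = 0.
Nimbus's first-order condition: 425 - 4q_N - (q_H) = 0.
So q_H = (363 - q_N)/3 and q_N = (425 - q_H)/4.
Solving the pair: q_H = 1027/11, q_N = 912/11.
Total output Q = 1939/11, so price P = 446 - 1939/11 = 269.7273.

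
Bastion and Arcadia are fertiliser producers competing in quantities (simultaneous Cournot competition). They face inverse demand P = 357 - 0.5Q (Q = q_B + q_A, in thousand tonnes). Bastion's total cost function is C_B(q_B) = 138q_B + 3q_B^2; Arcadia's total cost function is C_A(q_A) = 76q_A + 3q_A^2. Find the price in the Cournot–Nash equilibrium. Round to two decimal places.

323.67

Bastion's profit: π_B = (357 - 0.5Q)q_B - (138q_B + 3q_B²). Setting ∂π_B/∂q_B = 0: 219 - 7q_B - (1/2)(q_A) = 0.
Arcadia's first-order condition: 281 - 7q_A - (1/2)(q_B) = 0.
So q_B = (219 - (1/2)q_A)/7 and q_A = (281 - (1/2)q_B)/7.
Solving the pair: q_B = 1114/39, q_A = 1486/39.
Total output Q = 200/3, so price P = 357 - (1/2)·(200/3) = 971/3.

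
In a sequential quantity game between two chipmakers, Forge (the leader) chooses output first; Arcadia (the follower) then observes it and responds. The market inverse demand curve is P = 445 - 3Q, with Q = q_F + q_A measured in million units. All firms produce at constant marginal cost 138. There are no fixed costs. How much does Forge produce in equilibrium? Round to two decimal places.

The follower Arcadia best-responds to any q_F: π_A = (445 - 3Q)q_A - 138q_A.
Setting the follower's marginal profit to zero, 307 - 3q_F - 6q_A = 0, i.e. q_A = (307 - 3q_F)/6.
Forge substitutes q_A(q_F) into its own profit: π_F = q_F(445 - 3q_F - (307 - 3q_F)/2) - 138q_F = (583/2 - (3/2)q_F)q_F - 138q_F.
Leader FOC: 307/2 - 3q_F = 0, so q_F = 307/6.
Then q_A = (307 - 3·(307/6))/6 = 307/12.

51.17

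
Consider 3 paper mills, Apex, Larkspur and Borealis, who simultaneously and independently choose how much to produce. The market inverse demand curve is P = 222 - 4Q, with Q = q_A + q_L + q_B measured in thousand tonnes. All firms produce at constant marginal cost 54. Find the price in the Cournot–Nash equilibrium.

A representative firm's profit is π_i = q_i(222 - 4Q) - 54q_i.
First-order condition (treating rivals' output as given): 168 - 8q_i - 4·Σ_{j≠i} q_j = 0.
With identical firms every q_j equals q_i, so Σ_{j≠i} q_j = 2q_i and 168 = 16q_i, giving q_i = 21/2.
Total output Q = 63/2, so price P = 222 - 4·(63/2) = 96.

96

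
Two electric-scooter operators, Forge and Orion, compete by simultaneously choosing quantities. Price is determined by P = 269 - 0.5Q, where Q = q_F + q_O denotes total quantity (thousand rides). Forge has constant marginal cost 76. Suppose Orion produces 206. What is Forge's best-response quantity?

90

With the rival's output fixed at 206, Forge's profit is π_F = (269 - (1/2)·206 - (1/2)q_F)q_F - (76q_F) = (166 - (1/2)q_F)q_F - (76q_F).
∂π_F/∂q_F = 90 - q_F = 0, so q_F = 90.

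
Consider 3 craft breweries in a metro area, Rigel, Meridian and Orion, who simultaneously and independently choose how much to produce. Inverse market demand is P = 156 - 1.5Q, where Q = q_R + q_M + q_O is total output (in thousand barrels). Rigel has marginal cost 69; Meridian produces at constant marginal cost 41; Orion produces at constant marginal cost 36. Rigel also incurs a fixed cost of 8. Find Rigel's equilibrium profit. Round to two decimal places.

20.17

Rigel's profit: π_R = (156 - 1.5Q)q_R - (69q_R). Setting ∂π_R/∂q_R = 0: 87 - 3q_R - (3/2)(q_M + q_O) = 0.
Meridian's profit: π_M = (156 - 1.5Q)q_M - (41q_M). Setting ∂π_M/∂q_M = 0: 115 - 3q_M - (3/2)(q_R + q_O) = 0.
Orion's profit: π_O = (156 - 1.5Q)q_O - (36q_O). Setting ∂π_O/∂q_O = 0: 120 - 3q_O - (3/2)(q_R + q_M) = 0.
Adding the 3 conditions: 322 − 3Q − 3Q = 0, i.e. Q = 161/3.
Back-substituting: q_R = (87 − 161/2)/(3/2) = 13/3, q_M = (115 − 161/2)/(3/2) = 23, q_O = (120 − 161/2)/(3/2) = 79/3.
Price P = 156 - (3/2)·(161/3) = 151/2.
Rigel's profit: (151/2 - 69)·(13/3) - 8 = 121/6.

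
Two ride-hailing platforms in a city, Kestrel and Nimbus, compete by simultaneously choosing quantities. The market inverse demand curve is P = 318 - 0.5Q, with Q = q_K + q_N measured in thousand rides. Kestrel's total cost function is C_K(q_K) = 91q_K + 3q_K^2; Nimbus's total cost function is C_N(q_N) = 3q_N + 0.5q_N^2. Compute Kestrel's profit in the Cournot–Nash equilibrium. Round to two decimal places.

1627.47

Kestrel's profit: π_K = (318 - 0.5Q)q_K - (91q_K + 3q_K²). Setting ∂π_K/∂q_K = 0: 227 - 7q_K - (1/2)(q_N) = 0.
Nimbus's first-order condition: 315 - 2q_N - (1/2)(q_K) = 0.
Rearranging gives the reaction functions q_K = (227 - (1/2)q_N)/7 and q_N = (315 - (1/2)q_K)/2.
Solving the pair: q_K = 1186/55, q_N = 152.1091.
Price P = 318 - (1/2)·173.6727 = 231.1636.
Kestrel's profit: 231.1636·(1186/55) - 91·(1186/55) - 3(1186/55)² = 1627.4664.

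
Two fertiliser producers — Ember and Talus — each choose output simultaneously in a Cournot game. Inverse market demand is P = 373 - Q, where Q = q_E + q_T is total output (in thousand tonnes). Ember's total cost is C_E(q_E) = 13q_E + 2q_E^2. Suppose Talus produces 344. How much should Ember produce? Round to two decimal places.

With the rival's output fixed at 344, Ember's profit is π_E = (373 - 344 - q_E)q_E - (13q_E + 2q_E²) = (29 - q_E)q_E - (13q_E + 2q_E²).
∂π_E/∂q_E = 16 - 6q_E = 0, so q_E = 8/3.

2.67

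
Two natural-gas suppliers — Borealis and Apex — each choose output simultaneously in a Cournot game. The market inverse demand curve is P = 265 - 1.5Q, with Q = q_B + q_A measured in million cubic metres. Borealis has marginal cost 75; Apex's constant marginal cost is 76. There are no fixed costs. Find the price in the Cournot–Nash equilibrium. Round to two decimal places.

Borealis's profit: π_B = (265 - 1.5Q)q_B - (75q_B). Setting ∂π_B/∂q_B = 0: 190 - 3q_B - (3/2)(q_A) = 0.
Apex's first-order condition: 189 - 3q_A - (3/2)(q_B) = 0.
Rearranging gives the reaction functions q_B = (190 - (3/2)q_A)/3 and q_A = (189 - (3/2)q_B)/3.
Substituting one into the other gives q_B = 382/9 and q_A = 376/9.
Total output Q = 758/9, so price P = 265 - (3/2)·(758/9) = 416/3.

138.67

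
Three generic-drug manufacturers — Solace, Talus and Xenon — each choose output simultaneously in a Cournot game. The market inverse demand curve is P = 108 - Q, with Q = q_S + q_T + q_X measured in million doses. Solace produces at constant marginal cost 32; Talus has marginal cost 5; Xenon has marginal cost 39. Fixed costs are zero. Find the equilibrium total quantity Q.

Solace's profit: π_S = (108 - Q)q_S - (32q_S). Setting ∂π_S/∂q_S = 0: 76 - 2q_S - (q_T + q_X) = 0.
Talus's profit: π_T = (108 - Q)q_T - (5q_T). Setting ∂π_T/∂q_T = 0: 103 - 2q_T - (q_S + q_X) = 0.
Xenon's profit: π_X = (108 - Q)q_X - (39q_X). Setting ∂π_X/∂q_X = 0: 69 - 2q_X - (q_S + q_T) = 0.
Summing all 3 equations gives 248 − 4Q = 0, hence Q = 62.
Back-substituting: q_S = (76 − 62) = 14, q_T = (103 − 62) = 41, q_X = (69 − 62) = 7.
Total output Q = 14 + 41 + 7 = 62.

62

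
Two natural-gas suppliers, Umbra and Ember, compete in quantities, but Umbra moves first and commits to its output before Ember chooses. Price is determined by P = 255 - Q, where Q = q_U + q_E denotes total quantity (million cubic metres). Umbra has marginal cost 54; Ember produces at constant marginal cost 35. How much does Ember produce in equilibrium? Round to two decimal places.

The follower Ember best-responds to any q_U: π_E = (255 - Q)q_E - 35q_E.
Setting the follower's marginal profit to zero, 220 - q_U - 2q_E = 0, i.e. q_E = (220 - q_U)/2.
The leader anticipates this reaction. Substituting into P = 255 - Q gives P = 145 - (1/2)q_U, so π_U = (145 - (1/2)q_U)q_U - 54q_U.
The leader's first-order condition 91 - q_U = 0 yields q_U = 91.
Then q_E = (220 - 91)/2 = 129/2.

64.50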